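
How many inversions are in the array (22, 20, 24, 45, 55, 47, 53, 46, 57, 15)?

There are 15 inversions.

Sweep left to right; for each value list the smaller values that follow it:
22 → 20, 15 → 2
20 → 15 → 1
24 → 15 → 1
45 → 15 → 1
55 → 47, 53, 46, 15 → 4
47 → 46, 15 → 2
53 → 46, 15 → 2
46 → 15 → 1
57 → 15 → 1
15 → none → 0
Sum: 2 + 1 + 1 + 1 + 4 + 2 + 2 + 1 + 1 + 0 = 15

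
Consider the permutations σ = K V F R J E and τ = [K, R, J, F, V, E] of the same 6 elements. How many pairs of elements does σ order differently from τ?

5 discordant pairs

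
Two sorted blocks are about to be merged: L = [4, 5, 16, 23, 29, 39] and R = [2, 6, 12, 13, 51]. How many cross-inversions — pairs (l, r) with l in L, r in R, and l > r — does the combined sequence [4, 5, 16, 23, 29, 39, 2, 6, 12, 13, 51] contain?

For each element r of the right run, count left-run elements greater than r:
r = 2: 4, 5, 16, 23, 29, 39 → 6
r = 6: 16, 23, 29, 39 → 4
r = 12: 16, 23, 29, 39 → 4
r = 13: 16, 23, 29, 39 → 4
r = 51: none → 0
Cross-inversions: 6 + 4 + 4 + 4 + 0 = 18

18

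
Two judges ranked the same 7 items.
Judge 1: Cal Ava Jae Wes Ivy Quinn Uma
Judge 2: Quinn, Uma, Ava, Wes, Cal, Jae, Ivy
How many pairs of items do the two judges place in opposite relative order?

Discordant pairs: 13

Assign each item its position (1..7) in the first ordering, then rewrite the second ordering as that position sequence:
positions: Cal→1, Ava→2, Jae→3, Wes→4, Ivy→5, Quinn→6, Uma→7
second ordering as positions: [6, 7, 2, 4, 1, 3, 5]
Discordant pairs = inversions in this position sequence.
6: 2, 4, 1, 3, 5 → 5
7: 2, 4, 1, 3, 5 → 5
2: 1 → 1
4: 1, 3 → 2
1: 0
3: 0
5: 0
Total: 5 + 5 + 1 + 2 + 0 + 0 + 0 = 13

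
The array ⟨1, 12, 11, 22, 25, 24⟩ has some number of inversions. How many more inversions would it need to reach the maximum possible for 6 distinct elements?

13

Maximum inversions for 6 distinct elements is C(6, 2) = 6·5/2 = 15.
Current inversions — for each element, count later smaller elements:
1: 0
12: 1
11: 0
22: 0
25: 1
24: 0
Current total: 0 + 1 + 0 + 0 + 1 + 0 = 2
Shortfall: 15 − 2 = 13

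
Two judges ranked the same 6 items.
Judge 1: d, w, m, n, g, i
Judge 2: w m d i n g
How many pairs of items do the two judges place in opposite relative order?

Assign each item its position (1..6) in the first ordering, then rewrite the second ordering as that position sequence:
positions: d→1, w→2, m→3, n→4, g→5, i→6
second ordering as positions: [2, 3, 1, 6, 4, 5]
Discordant pairs = inversions in this position sequence.
2: 1 → 1
3: 1 → 1
1: 0
6: 4, 5 → 2
4: 0
5: 0
Total: 1 + 1 + 0 + 2 + 0 + 0 = 4

4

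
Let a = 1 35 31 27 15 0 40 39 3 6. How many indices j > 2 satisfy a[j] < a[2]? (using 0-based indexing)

5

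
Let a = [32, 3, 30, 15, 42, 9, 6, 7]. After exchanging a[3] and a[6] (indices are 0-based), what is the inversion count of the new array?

15 inversions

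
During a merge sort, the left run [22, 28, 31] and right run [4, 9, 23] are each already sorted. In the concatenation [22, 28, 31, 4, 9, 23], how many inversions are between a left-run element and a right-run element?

Count, for every r in R, how many entries of L exceed r:
r = 4: 22, 28, 31 → 3
r = 9: 22, 28, 31 → 3
r = 23: 28, 31 → 2
Cross-inversions: 3 + 3 + 2 = 8

8 split inversions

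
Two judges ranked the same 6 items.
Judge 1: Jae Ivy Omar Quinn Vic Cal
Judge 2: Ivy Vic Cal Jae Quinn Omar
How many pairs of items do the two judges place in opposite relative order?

8 discordant pairs

Assign each item its position (1..6) in the first ordering, then rewrite the second ordering as that position sequence:
positions: Jae→1, Ivy→2, Omar→3, Quinn→4, Vic→5, Cal→6
second ordering as positions: [2, 5, 6, 1, 4, 3]
Discordant pairs = inversions in this position sequence.
2: 1 → 1
5: 1, 4, 3 → 3
6: 1, 4, 3 → 3
1: 0
4: 3 → 1
3: 0
Total: 1 + 3 + 3 + 0 + 1 + 0 = 8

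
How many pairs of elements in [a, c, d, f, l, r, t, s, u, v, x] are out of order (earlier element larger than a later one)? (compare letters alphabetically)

Count, for each position, how many later elements it exceeds:
a → none → 0
c → none → 0
d → none → 0
f → none → 0
l → none → 0
r → none → 0
t → s → 1
s → none → 0
u → none → 0
v → none → 0
x → none → 0
Sum: 0 + 0 + 0 + 0 + 0 + 0 + 1 + 0 + 0 + 0 + 0 = 1

There is 1 inversion.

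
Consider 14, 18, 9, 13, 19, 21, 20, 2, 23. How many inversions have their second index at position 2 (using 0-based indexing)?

2

The element at index 2 is 9.
Elements before it: 14, 18
Those larger than 9: 14, 18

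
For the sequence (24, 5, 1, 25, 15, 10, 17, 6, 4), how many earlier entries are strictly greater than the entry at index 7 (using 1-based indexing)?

2

The element at index 7 is 17.
Elements before it: 24, 5, 1, 25, 15, 10
Those larger than 17: 24, 25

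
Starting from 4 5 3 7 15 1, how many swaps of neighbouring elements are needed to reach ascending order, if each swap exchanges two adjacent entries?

7 swaps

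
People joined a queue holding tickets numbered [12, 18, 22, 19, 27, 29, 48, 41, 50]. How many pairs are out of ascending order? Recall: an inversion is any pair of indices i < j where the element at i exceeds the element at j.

2 inversions

Sweep left to right; for each value list the smaller values that follow it:
12 → none → 0
18 → none → 0
22 → 19 → 1
19 → none → 0
27 → none → 0
29 → none → 0
48 → 41 → 1
41 → none → 0
50 → none → 0
Sum: 0 + 0 + 1 + 0 + 0 + 0 + 1 + 0 + 0 = 2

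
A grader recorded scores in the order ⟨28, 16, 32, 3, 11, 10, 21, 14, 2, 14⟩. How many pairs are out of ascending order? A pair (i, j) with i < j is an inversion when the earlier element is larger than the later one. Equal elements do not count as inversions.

29

Sweep left to right; for each value list the smaller values that follow it:
28: 8
16: 6
32: 7
3: 1
11: 2
10: 1
21: 3
14: 1
2: 0
14: 0
Sum: 8 + 6 + 7 + 1 + 2 + 1 + 3 + 1 + 0 + 0 = 29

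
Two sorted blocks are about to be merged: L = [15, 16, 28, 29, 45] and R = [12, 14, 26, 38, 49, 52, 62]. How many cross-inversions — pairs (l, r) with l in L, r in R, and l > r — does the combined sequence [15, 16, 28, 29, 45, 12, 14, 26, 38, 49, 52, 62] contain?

14 split inversions

Count, for every r in R, how many entries of L exceed r:
r = 12: 15, 16, 28, 29, 45 → 5
r = 14: 15, 16, 28, 29, 45 → 5
r = 26: 28, 29, 45 → 3
r = 38: 45 → 1
r = 49: none → 0
r = 52: none → 0
r = 62: none → 0
Cross-inversions: 5 + 5 + 3 + 1 + 0 + 0 + 0 = 14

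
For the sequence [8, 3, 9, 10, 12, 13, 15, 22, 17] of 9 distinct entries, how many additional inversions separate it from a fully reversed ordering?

34 inversions short

Maximum inversions for 9 distinct elements is C(9, 2) = 9·8/2 = 36.
Current inversions — for each element, count later smaller elements:
8: 1
3: 0
9: 0
10: 0
12: 0
13: 0
15: 0
22: 1
17: 0
Current total: 1 + 0 + 0 + 0 + 0 + 0 + 0 + 1 + 0 = 2
Shortfall: 36 − 2 = 34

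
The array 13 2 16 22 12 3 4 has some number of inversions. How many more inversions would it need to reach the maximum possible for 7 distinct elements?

9

Maximum inversions for 7 distinct elements is C(7, 2) = 7·6/2 = 21.
Current inversions — for each element, count later smaller elements:
13: 4
2: 0
16: 3
22: 3
12: 2
3: 0
4: 0
Current total: 4 + 0 + 3 + 3 + 2 + 0 + 0 = 12
Shortfall: 21 − 12 = 9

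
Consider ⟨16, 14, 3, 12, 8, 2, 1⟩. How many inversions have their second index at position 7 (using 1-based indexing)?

The element at index 7 is 1.
Elements before it: 16, 14, 3, 12, 8, 2
Those larger than 1: 16, 14, 3, 12, 8, 2

6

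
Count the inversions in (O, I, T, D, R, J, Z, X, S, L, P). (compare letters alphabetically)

Count, for each position, how many later elements it exceeds:
O: 4
I: 1
T: 6
D: 0
R: 3
J: 0
Z: 4
X: 3
S: 2
L: 0
P: 0
Sum: 4 + 1 + 6 + 0 + 3 + 0 + 4 + 3 + 2 + 0 + 0 = 23

There are 23 inversions.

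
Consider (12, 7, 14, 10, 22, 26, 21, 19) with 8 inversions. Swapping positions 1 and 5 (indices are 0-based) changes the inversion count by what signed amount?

+7

Positions 1 and 5 hold 7 and 26; after swapping, the array is [12, 26, 14, 10, 22, 7, 21, 19].
Element-by-element contributions:
12: 2
26: 6
14: 2
10: 1
22: 3
7: 0
21: 1
19: 0
Sum: 2 + 6 + 2 + 1 + 3 + 0 + 1 + 0 = 15
Change: 15 − 8 = +7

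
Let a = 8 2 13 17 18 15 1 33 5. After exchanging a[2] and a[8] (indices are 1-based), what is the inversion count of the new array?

Positions 2 and 8 hold 2 and 33; after swapping, the array is [8, 33, 13, 17, 18, 15, 1, 2, 5].
Sweep left to right; for each value list the smaller values that follow it:
8 → 1, 2, 5 → 3
33 → 13, 17, 18, 15, 1, 2, 5 → 7
13 → 1, 2, 5 → 3
17 → 15, 1, 2, 5 → 4
18 → 15, 1, 2, 5 → 4
15 → 1, 2, 5 → 3
1 → none → 0
2 → none → 0
5 → none → 0
Sum: 3 + 7 + 3 + 4 + 4 + 3 + 0 + 0 + 0 = 24

24 inversions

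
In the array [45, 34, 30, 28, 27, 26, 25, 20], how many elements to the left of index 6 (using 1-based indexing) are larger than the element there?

The element at index 6 is 26.
Elements before it: 45, 34, 30, 28, 27
Those larger than 26: 45, 34, 30, 28, 27

5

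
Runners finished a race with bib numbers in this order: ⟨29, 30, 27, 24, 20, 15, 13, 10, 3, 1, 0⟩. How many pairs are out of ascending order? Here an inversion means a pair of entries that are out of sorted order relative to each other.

For each element, count later entries that are smaller:
29 → 27, 24, 20, 15, 13, 10, 3, 1, 0 → 9
30 → 27, 24, 20, 15, 13, 10, 3, 1, 0 → 9
27 → 24, 20, 15, 13, 10, 3, 1, 0 → 8
24 → 20, 15, 13, 10, 3, 1, 0 → 7
20 → 15, 13, 10, 3, 1, 0 → 6
15 → 13, 10, 3, 1, 0 → 5
13 → 10, 3, 1, 0 → 4
10 → 3, 1, 0 → 3
3 → 1, 0 → 2
1 → 0 → 1
0 → none → 0
Sum: 9 + 9 + 8 + 7 + 6 + 5 + 4 + 3 + 2 + 1 + 0 = 54

54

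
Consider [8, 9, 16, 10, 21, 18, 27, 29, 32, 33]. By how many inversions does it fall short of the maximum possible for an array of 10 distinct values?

43 inversions short

Maximum inversions for 10 distinct elements is C(10, 2) = 10·9/2 = 45.
Current inversions — for each element, count later smaller elements:
8: 0
9: 0
16: 1
10: 0
21: 1
18: 0
27: 0
29: 0
32: 0
33: 0
Current total: 0 + 0 + 1 + 0 + 1 + 0 + 0 + 0 + 0 + 0 = 2
Shortfall: 45 − 2 = 43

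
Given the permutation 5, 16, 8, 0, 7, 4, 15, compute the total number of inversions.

Inversion pairs (indices are 0-based):
(0,3): 5 > 0
(0,5): 5 > 4
(1,2): 16 > 8
(1,3): 16 > 0
(1,4): 16 > 7
(1,5): 16 > 4
(1,6): 16 > 15
(2,3): 8 > 0
(2,4): 8 > 7
(2,5): 8 > 4
(4,5): 7 > 4
That's 11 pairs.

11 out-of-order pairs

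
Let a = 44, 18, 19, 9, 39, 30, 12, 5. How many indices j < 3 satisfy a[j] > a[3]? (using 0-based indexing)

3 such elements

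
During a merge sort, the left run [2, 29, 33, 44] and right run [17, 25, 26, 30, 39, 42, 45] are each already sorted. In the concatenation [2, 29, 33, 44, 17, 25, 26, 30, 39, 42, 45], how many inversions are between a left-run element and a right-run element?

13

Take each right-half value and tally the left-half values above it:
r = 17: 29, 33, 44 → 3
r = 25: 29, 33, 44 → 3
r = 26: 29, 33, 44 → 3
r = 30: 33, 44 → 2
r = 39: 44 → 1
r = 42: 44 → 1
r = 45: none → 0
Cross-inversions: 3 + 3 + 3 + 2 + 1 + 1 + 0 = 13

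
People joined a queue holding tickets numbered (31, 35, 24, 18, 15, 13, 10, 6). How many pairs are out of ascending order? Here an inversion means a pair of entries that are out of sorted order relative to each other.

Sweep left to right; for each value list the smaller values that follow it:
31: 6
35: 6
24: 5
18: 4
15: 3
13: 2
10: 1
6: 0
Sum: 6 + 6 + 5 + 4 + 3 + 2 + 1 + 0 = 27

There are 27 inversions.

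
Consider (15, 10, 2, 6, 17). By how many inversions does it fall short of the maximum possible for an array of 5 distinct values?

5

Maximum inversions for 5 distinct elements is C(5, 2) = 5·4/2 = 10.
Current inversions — for each element, count later smaller elements:
15: 3
10: 2
2: 0
6: 0
17: 0
Current total: 3 + 2 + 0 + 0 + 0 = 5
Shortfall: 10 − 5 = 5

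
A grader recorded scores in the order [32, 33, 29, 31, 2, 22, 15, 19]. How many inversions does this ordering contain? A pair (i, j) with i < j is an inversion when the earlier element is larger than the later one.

For each element, count later entries that are smaller:
32 → 29, 31, 2, 22, 15, 19 → 6
33 → 29, 31, 2, 22, 15, 19 → 6
29 → 2, 22, 15, 19 → 4
31 → 2, 22, 15, 19 → 4
2 → none → 0
22 → 15, 19 → 2
15 → none → 0
19 → none → 0
Sum: 6 + 6 + 4 + 4 + 0 + 2 + 0 + 0 = 22

22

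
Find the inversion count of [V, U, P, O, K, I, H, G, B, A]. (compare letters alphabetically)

45

Count, for each position, how many later elements it exceeds:
V → U, P, O, K, I, H, G, B, A → 9
U → P, O, K, I, H, G, B, A → 8
P → O, K, I, H, G, B, A → 7
O → K, I, H, G, B, A → 6
K → I, H, G, B, A → 5
I → H, G, B, A → 4
H → G, B, A → 3
G → B, A → 2
B → A → 1
A → none → 0
Sum: 9 + 8 + 7 + 6 + 5 + 4 + 3 + 2 + 1 + 0 = 45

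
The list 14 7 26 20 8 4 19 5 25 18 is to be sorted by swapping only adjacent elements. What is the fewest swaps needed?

23

Each adjacent swap fixes exactly one inversion, so the minimum swap count equals the number of inversions.
Count inversions — for each element, later elements that are smaller:
14: 7, 8, 4, 5 → 4
7: 4, 5 → 2
26: 20, 8, 4, 19, 5, 25, 18 → 7
20: 8, 4, 19, 5, 18 → 5
8: 4, 5 → 2
4: none → 0
19: 5, 18 → 2
5: none → 0
25: 18 → 1
18: none → 0
Total inversions: 4 + 2 + 7 + 5 + 2 + 0 + 2 + 0 + 1 + 0 = 23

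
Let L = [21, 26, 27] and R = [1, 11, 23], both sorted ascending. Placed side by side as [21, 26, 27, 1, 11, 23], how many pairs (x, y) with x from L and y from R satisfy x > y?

Cross-inversions: 8

For each element r of the right run, count left-run elements greater than r:
r = 1: 21, 26, 27 → 3
r = 11: 21, 26, 27 → 3
r = 23: 26, 27 → 2
Cross-inversions: 3 + 3 + 2 = 8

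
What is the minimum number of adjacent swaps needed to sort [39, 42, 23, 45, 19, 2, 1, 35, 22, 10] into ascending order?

32 swaps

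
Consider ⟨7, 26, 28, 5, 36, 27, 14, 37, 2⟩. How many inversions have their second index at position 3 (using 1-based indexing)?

The element at index 3 is 28.
Elements before it: 7, 26
None of them are larger than 28.

0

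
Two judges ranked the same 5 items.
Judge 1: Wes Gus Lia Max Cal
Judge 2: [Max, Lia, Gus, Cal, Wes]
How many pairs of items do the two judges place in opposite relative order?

7 discordant pairs

Assign each item its position (1..5) in the first ordering, then rewrite the second ordering as that position sequence:
positions: Wes→1, Gus→2, Lia→3, Max→4, Cal→5
second ordering as positions: [4, 3, 2, 5, 1]
Discordant pairs = inversions in this position sequence.
4: 3, 2, 1 → 3
3: 2, 1 → 2
2: 1 → 1
5: 1 → 1
1: 0
Total: 3 + 2 + 1 + 1 + 0 = 7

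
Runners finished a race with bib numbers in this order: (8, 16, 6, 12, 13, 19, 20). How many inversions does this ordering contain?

Out-of-order index pairs (0-indexed):
(0,2): 8 > 6
(1,2): 16 > 6
(1,3): 16 > 12
(1,4): 16 > 13
That's 4 pairs.

4 out-of-order pairs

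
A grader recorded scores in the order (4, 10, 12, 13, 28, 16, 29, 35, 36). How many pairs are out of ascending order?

There is 1 inversion.

Count, for each position, how many later elements it exceeds:
4: 0
10: 0
12: 0
13: 0
28: 1
16: 0
29: 0
35: 0
36: 0
Sum: 0 + 0 + 0 + 0 + 1 + 0 + 0 + 0 + 0 = 1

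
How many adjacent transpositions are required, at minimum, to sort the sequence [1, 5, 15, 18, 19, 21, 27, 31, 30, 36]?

Minimum adjacent swaps = number of inversions (each swap of adjacent out-of-order elements removes one inversion and no swap can remove more).
Count inversions — for each element, later elements that are smaller:
1: none → 0
5: none → 0
15: none → 0
18: none → 0
19: none → 0
21: none → 0
27: none → 0
31: 30 → 1
30: none → 0
36: none → 0
Total inversions: 0 + 0 + 0 + 0 + 0 + 0 + 0 + 1 + 0 + 0 = 1

1 adjacent swap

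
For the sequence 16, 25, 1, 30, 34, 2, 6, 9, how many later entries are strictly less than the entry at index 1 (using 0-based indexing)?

4

The element at index 1 is 25.
Elements after it: 1, 30, 34, 2, 6, 9
Those smaller than 25: 1, 2, 6, 9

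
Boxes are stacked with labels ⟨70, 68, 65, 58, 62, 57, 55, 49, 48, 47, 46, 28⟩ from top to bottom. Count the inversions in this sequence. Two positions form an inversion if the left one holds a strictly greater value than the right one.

65

Count, for each position, how many later elements it exceeds:
70: 11
68: 10
65: 9
58: 7
62: 7
57: 6
55: 5
49: 4
48: 3
47: 2
46: 1
28: 0
Sum: 11 + 10 + 9 + 7 + 7 + 6 + 5 + 4 + 3 + 2 + 1 + 0 = 65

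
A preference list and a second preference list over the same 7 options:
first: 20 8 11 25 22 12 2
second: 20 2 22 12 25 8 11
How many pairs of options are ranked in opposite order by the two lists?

Assign each item its position (1..7) in the first ordering, then rewrite the second ordering as that position sequence:
positions: 20→1, 8→2, 11→3, 25→4, 22→5, 12→6, 2→7
second ordering as positions: [1, 7, 5, 6, 4, 2, 3]
Discordant pairs = inversions in this position sequence.
1: 0
7: 5, 6, 4, 2, 3 → 5
5: 4, 2, 3 → 3
6: 4, 2, 3 → 3
4: 2, 3 → 2
2: 0
3: 0
Total: 0 + 5 + 3 + 3 + 2 + 0 + 0 = 13

13 pairs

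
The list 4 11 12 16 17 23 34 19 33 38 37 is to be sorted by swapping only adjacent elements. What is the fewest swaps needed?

4 adjacent swaps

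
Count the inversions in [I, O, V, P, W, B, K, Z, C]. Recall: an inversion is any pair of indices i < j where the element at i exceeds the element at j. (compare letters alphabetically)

17 inversions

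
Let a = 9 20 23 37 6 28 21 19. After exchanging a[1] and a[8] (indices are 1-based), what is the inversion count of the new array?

14 inversions

Positions 1 and 8 hold 9 and 19; after swapping, the array is [19, 20, 23, 37, 6, 28, 21, 9].
Sweep left to right; for each value list the smaller values that follow it:
19 → 6, 9 → 2
20 → 6, 9 → 2
23 → 6, 21, 9 → 3
37 → 6, 28, 21, 9 → 4
6 → none → 0
28 → 21, 9 → 2
21 → 9 → 1
9 → none → 0
Sum: 2 + 2 + 3 + 4 + 0 + 2 + 1 + 0 = 14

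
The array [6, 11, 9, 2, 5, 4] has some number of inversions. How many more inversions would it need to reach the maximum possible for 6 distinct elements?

Maximum inversions for 6 distinct elements is C(6, 2) = 6·5/2 = 15.
Current inversions — for each element, count later smaller elements:
6: 3
11: 4
9: 3
2: 0
5: 1
4: 0
Current total: 3 + 4 + 3 + 0 + 1 + 0 = 11
Shortfall: 15 − 11 = 4

4 inversions short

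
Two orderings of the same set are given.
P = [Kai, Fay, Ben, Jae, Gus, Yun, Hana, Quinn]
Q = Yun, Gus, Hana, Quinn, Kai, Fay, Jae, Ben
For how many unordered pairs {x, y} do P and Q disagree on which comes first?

18

Assign each item its position (1..8) in the first ordering, then rewrite the second ordering as that position sequence:
positions: Kai→1, Fay→2, Ben→3, Jae→4, Gus→5, Yun→6, Hana→7, Quinn→8
second ordering as positions: [6, 5, 7, 8, 1, 2, 4, 3]
Discordant pairs = inversions in this position sequence.
6: 5, 1, 2, 4, 3 → 5
5: 1, 2, 4, 3 → 4
7: 1, 2, 4, 3 → 4
8: 1, 2, 4, 3 → 4
1: 0
2: 0
4: 3 → 1
3: 0
Total: 5 + 4 + 4 + 4 + 0 + 0 + 1 + 0 = 18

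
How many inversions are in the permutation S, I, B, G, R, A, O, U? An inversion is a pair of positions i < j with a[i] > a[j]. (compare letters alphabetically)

For each element, count later entries that are smaller:
S → I, B, G, R, A, O → 6
I → B, G, A → 3
B → A → 1
G → A → 1
R → A, O → 2
A → none → 0
O → none → 0
U → none → 0
Sum: 6 + 3 + 1 + 1 + 2 + 0 + 0 + 0 = 13

13 inversions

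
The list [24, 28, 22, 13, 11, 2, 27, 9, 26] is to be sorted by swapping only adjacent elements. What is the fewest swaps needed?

Each adjacent swap fixes exactly one inversion, so the minimum swap count equals the number of inversions.
Count inversions — for each element, later elements that are smaller:
24: 22, 13, 11, 2, 9 → 5
28: 22, 13, 11, 2, 27, 9, 26 → 7
22: 13, 11, 2, 9 → 4
13: 11, 2, 9 → 3
11: 2, 9 → 2
2: none → 0
27: 9, 26 → 2
9: none → 0
26: none → 0
Total inversions: 5 + 7 + 4 + 3 + 2 + 0 + 2 + 0 + 0 = 23

23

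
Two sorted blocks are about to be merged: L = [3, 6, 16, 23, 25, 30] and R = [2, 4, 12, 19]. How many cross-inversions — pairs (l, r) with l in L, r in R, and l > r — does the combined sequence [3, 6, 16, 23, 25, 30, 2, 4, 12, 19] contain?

18

For each element r of the right run, count left-run elements greater than r:
r = 2: 3, 6, 16, 23, 25, 30 → 6
r = 4: 6, 16, 23, 25, 30 → 5
r = 12: 16, 23, 25, 30 → 4
r = 19: 23, 25, 30 → 3
Cross-inversions: 6 + 5 + 4 + 3 = 18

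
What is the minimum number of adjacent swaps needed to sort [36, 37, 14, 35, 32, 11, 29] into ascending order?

16 swaps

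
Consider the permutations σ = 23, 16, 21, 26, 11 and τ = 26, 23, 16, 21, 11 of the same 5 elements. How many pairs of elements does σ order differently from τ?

3 discordant pairs

Assign each item its position (1..5) in the first ordering, then rewrite the second ordering as that position sequence:
positions: 23→1, 16→2, 21→3, 26→4, 11→5
second ordering as positions: [4, 1, 2, 3, 5]
Discordant pairs = inversions in this position sequence.
4: 1, 2, 3 → 3
1: 0
2: 0
3: 0
5: 0
Total: 3 + 0 + 0 + 0 + 0 = 3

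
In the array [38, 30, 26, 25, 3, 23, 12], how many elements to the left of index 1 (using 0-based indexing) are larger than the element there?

1

The element at index 1 is 30.
Elements before it: 38
Those larger than 30: 38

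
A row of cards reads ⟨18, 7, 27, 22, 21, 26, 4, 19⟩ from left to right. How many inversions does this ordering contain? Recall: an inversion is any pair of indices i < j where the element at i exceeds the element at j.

For each element, count later entries that are smaller:
18 → 7, 4 → 2
7 → 4 → 1
27 → 22, 21, 26, 4, 19 → 5
22 → 21, 4, 19 → 3
21 → 4, 19 → 2
26 → 4, 19 → 2
4 → none → 0
19 → none → 0
Sum: 2 + 1 + 5 + 3 + 2 + 2 + 0 + 0 = 15

15 inversions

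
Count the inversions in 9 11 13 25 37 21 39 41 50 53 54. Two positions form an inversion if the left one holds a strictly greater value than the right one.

Inversions: 2

Count, for each position, how many later elements it exceeds:
9 → none → 0
11 → none → 0
13 → none → 0
25 → 21 → 1
37 → 21 → 1
21 → none → 0
39 → none → 0
41 → none → 0
50 → none → 0
53 → none → 0
54 → none → 0
Sum: 0 + 0 + 0 + 1 + 1 + 0 + 0 + 0 + 0 + 0 + 0 = 2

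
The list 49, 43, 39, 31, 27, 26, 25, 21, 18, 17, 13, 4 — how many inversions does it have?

66 inversions

Count, for each position, how many later elements it exceeds:
49: 11
43: 10
39: 9
31: 8
27: 7
26: 6
25: 5
21: 4
18: 3
17: 2
13: 1
4: 0
Sum: 11 + 10 + 9 + 8 + 7 + 6 + 5 + 4 + 3 + 2 + 1 + 0 = 66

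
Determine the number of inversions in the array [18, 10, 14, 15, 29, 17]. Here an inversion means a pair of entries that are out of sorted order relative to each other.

For each element, count later entries that are smaller:
18: 4
10: 0
14: 0
15: 0
29: 1
17: 0
Sum: 4 + 0 + 0 + 0 + 1 + 0 = 5

5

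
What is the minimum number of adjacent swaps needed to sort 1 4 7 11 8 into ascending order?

1 adjacent swap

Each adjacent swap fixes exactly one inversion, so the minimum swap count equals the number of inversions.
Count inversions — for each element, later elements that are smaller:
1: none → 0
4: none → 0
7: none → 0
11: 8 → 1
8: none → 0
Total inversions: 0 + 0 + 0 + 1 + 0 = 1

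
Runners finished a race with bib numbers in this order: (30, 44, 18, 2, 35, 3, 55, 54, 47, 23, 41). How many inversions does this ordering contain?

Count, for each position, how many later elements it exceeds:
30: 4
44: 6
18: 2
2: 0
35: 2
3: 0
55: 4
54: 3
47: 2
23: 0
41: 0
Sum: 4 + 6 + 2 + 0 + 2 + 0 + 4 + 3 + 2 + 0 + 0 = 23

23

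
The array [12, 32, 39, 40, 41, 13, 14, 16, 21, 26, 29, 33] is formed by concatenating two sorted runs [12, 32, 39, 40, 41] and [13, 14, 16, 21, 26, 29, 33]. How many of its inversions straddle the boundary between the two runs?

Split inversions: 27

Count, for every r in R, how many entries of L exceed r:
r = 13: 32, 39, 40, 41 → 4
r = 14: 32, 39, 40, 41 → 4
r = 16: 32, 39, 40, 41 → 4
r = 21: 32, 39, 40, 41 → 4
r = 26: 32, 39, 40, 41 → 4
r = 29: 32, 39, 40, 41 → 4
r = 33: 39, 40, 41 → 3
Cross-inversions: 4 + 4 + 4 + 4 + 4 + 4 + 3 = 27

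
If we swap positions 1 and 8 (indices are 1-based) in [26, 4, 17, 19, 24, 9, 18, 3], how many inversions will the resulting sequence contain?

Inversions: 5

Positions 1 and 8 hold 26 and 3; after swapping, the array is [3, 4, 17, 19, 24, 9, 18, 26].
For each element, count later entries that are smaller:
3 → none → 0
4 → none → 0
17 → 9 → 1
19 → 9, 18 → 2
24 → 9, 18 → 2
9 → none → 0
18 → none → 0
26 → none → 0
Sum: 0 + 0 + 1 + 2 + 2 + 0 + 0 + 0 = 5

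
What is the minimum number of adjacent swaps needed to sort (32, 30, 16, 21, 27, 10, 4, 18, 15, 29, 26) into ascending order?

Minimum adjacent swaps = number of inversions (each swap of adjacent out-of-order elements removes one inversion and no swap can remove more).
Count inversions — for each element, later elements that are smaller:
32: 30, 16, 21, 27, 10, 4, 18, 15, 29, 26 → 10
30: 16, 21, 27, 10, 4, 18, 15, 29, 26 → 9
16: 10, 4, 15 → 3
21: 10, 4, 18, 15 → 4
27: 10, 4, 18, 15, 26 → 5
10: 4 → 1
4: none → 0
18: 15 → 1
15: none → 0
29: 26 → 1
26: none → 0
Total inversions: 10 + 9 + 3 + 4 + 5 + 1 + 0 + 1 + 0 + 1 + 0 = 34

34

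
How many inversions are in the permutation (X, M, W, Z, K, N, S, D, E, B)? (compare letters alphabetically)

Element-by-element contributions:
X: 8
M: 4
W: 6
Z: 6
K: 3
N: 3
S: 3
D: 1
E: 1
B: 0
Sum: 8 + 4 + 6 + 6 + 3 + 3 + 3 + 1 + 1 + 0 = 35

35 out-of-order pairs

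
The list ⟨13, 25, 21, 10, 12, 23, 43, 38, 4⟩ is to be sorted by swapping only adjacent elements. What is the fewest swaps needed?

Each adjacent swap fixes exactly one inversion, so the minimum swap count equals the number of inversions.
Count inversions — for each element, later elements that are smaller:
13: 10, 12, 4 → 3
25: 21, 10, 12, 23, 4 → 5
21: 10, 12, 4 → 3
10: 4 → 1
12: 4 → 1
23: 4 → 1
43: 38, 4 → 2
38: 4 → 1
4: none → 0
Total inversions: 3 + 5 + 3 + 1 + 1 + 1 + 2 + 1 + 0 = 17

Adjacent swaps: 17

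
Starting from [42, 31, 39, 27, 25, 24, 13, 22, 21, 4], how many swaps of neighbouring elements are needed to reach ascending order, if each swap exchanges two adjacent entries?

There are 42 swaps.

Each adjacent swap fixes exactly one inversion, so the minimum swap count equals the number of inversions.
Count inversions — for each element, later elements that are smaller:
42: 31, 39, 27, 25, 24, 13, 22, 21, 4 → 9
31: 27, 25, 24, 13, 22, 21, 4 → 7
39: 27, 25, 24, 13, 22, 21, 4 → 7
27: 25, 24, 13, 22, 21, 4 → 6
25: 24, 13, 22, 21, 4 → 5
24: 13, 22, 21, 4 → 4
13: 4 → 1
22: 21, 4 → 2
21: 4 → 1
4: none → 0
Total inversions: 9 + 7 + 7 + 6 + 5 + 4 + 1 + 2 + 1 + 0 = 42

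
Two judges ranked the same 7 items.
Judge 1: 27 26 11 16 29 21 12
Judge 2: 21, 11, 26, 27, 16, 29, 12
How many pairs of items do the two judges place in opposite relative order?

Assign each item its position (1..7) in the first ordering, then rewrite the second ordering as that position sequence:
positions: 27→1, 26→2, 11→3, 16→4, 29→5, 21→6, 12→7
second ordering as positions: [6, 3, 2, 1, 4, 5, 7]
Discordant pairs = inversions in this position sequence.
6: 3, 2, 1, 4, 5 → 5
3: 2, 1 → 2
2: 1 → 1
1: 0
4: 0
5: 0
7: 0
Total: 5 + 2 + 1 + 0 + 0 + 0 + 0 = 8

8 discordant pairs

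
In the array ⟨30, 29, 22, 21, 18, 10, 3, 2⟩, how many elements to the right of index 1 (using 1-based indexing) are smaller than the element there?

7 such elements

The element at index 1 is 30.
Elements after it: 29, 22, 21, 18, 10, 3, 2
Those smaller than 30: 29, 22, 21, 18, 10, 3, 2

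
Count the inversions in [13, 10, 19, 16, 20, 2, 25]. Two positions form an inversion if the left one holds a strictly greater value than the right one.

7

Inversion pairs (indices are 0-based):
(0,1): 13 > 10
(0,5): 13 > 2
(1,5): 10 > 2
(2,3): 19 > 16
(2,5): 19 > 2
(3,5): 16 > 2
(4,5): 20 > 2
That's 7 pairs.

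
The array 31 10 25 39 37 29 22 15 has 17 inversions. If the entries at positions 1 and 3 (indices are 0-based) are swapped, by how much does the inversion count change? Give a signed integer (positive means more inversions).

+3

Positions 1 and 3 hold 10 and 39; after swapping, the array is [31, 39, 25, 10, 37, 29, 22, 15].
Sweep left to right; for each value list the smaller values that follow it:
31: 5
39: 6
25: 3
10: 0
37: 3
29: 2
22: 1
15: 0
Sum: 5 + 6 + 3 + 0 + 3 + 2 + 1 + 0 = 20
Change: 20 − 17 = +3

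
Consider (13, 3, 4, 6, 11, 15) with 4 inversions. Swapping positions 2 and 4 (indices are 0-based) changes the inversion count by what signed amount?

+3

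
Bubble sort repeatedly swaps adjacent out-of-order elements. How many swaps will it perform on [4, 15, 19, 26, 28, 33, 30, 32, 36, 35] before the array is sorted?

Swaps: 3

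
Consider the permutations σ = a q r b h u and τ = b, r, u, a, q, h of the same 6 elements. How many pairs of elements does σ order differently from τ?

8 discordant pairs

Assign each item its position (1..6) in the first ordering, then rewrite the second ordering as that position sequence:
positions: a→1, q→2, r→3, b→4, h→5, u→6
second ordering as positions: [4, 3, 6, 1, 2, 5]
Discordant pairs = inversions in this position sequence.
4: 3, 1, 2 → 3
3: 1, 2 → 2
6: 1, 2, 5 → 3
1: 0
2: 0
5: 0
Total: 3 + 2 + 3 + 0 + 0 + 0 = 8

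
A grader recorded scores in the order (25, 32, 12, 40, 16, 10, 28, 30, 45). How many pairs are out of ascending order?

For each element, count later entries that are smaller:
25 → 12, 16, 10 → 3
32 → 12, 16, 10, 28, 30 → 5
12 → 10 → 1
40 → 16, 10, 28, 30 → 4
16 → 10 → 1
10 → none → 0
28 → none → 0
30 → none → 0
45 → none → 0
Sum: 3 + 5 + 1 + 4 + 1 + 0 + 0 + 0 + 0 = 14

14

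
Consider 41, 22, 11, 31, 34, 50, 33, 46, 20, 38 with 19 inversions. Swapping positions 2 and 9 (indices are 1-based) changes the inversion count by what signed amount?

-1

Positions 2 and 9 hold 22 and 20; after swapping, the array is [41, 20, 11, 31, 34, 50, 33, 46, 22, 38].
For each element, count later entries that are smaller:
41: 7
20: 1
11: 0
31: 1
34: 2
50: 4
33: 1
46: 2
22: 0
38: 0
Sum: 7 + 1 + 0 + 1 + 2 + 4 + 1 + 2 + 0 + 0 = 18
Change: 18 − 19 = -1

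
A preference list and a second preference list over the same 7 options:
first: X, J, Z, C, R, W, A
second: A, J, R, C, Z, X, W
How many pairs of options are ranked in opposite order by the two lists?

Assign each item its position (1..7) in the first ordering, then rewrite the second ordering as that position sequence:
positions: X→1, J→2, Z→3, C→4, R→5, W→6, A→7
second ordering as positions: [7, 2, 5, 4, 3, 1, 6]
Discordant pairs = inversions in this position sequence.
7: 2, 5, 4, 3, 1, 6 → 6
2: 1 → 1
5: 4, 3, 1 → 3
4: 3, 1 → 2
3: 1 → 1
1: 0
6: 0
Total: 6 + 1 + 3 + 2 + 1 + 0 + 0 = 13

13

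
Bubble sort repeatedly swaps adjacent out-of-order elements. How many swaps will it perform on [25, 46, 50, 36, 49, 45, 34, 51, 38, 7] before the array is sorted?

Minimum adjacent swaps = number of inversions (each swap of adjacent out-of-order elements removes one inversion and no swap can remove more).
Count inversions — for each element, later elements that are smaller:
25: 7 → 1
46: 36, 45, 34, 38, 7 → 5
50: 36, 49, 45, 34, 38, 7 → 6
36: 34, 7 → 2
49: 45, 34, 38, 7 → 4
45: 34, 38, 7 → 3
34: 7 → 1
51: 38, 7 → 2
38: 7 → 1
7: none → 0
Total inversions: 1 + 5 + 6 + 2 + 4 + 3 + 1 + 2 + 1 + 0 = 25

There are 25 swaps.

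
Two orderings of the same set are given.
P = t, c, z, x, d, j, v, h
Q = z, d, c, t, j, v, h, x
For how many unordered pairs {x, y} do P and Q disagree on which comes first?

Disagreeing pairs: 9

Assign each item its position (1..8) in the first ordering, then rewrite the second ordering as that position sequence:
positions: t→1, c→2, z→3, x→4, d→5, j→6, v→7, h→8
second ordering as positions: [3, 5, 2, 1, 6, 7, 8, 4]
Discordant pairs = inversions in this position sequence.
3: 2, 1 → 2
5: 2, 1, 4 → 3
2: 1 → 1
1: 0
6: 4 → 1
7: 4 → 1
8: 4 → 1
4: 0
Total: 2 + 3 + 1 + 0 + 1 + 1 + 1 + 0 = 9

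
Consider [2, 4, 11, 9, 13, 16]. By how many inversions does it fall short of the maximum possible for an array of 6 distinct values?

14

Maximum inversions for 6 distinct elements is C(6, 2) = 6·5/2 = 15.
Current inversions — for each element, count later smaller elements:
2: 0
4: 0
11: 1
9: 0
13: 0
16: 0
Current total: 0 + 0 + 1 + 0 + 0 + 0 = 1
Shortfall: 15 − 1 = 14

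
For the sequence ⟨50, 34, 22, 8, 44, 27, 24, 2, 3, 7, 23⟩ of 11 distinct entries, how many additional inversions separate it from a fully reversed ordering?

Maximum inversions for 11 distinct elements is C(11, 2) = 11·10/2 = 55.
Current inversions — for each element, count later smaller elements:
50: 10
34: 8
22: 4
8: 3
44: 6
27: 5
24: 4
2: 0
3: 0
7: 0
23: 0
Current total: 10 + 8 + 4 + 3 + 6 + 5 + 4 + 0 + 0 + 0 + 0 = 40
Shortfall: 55 − 40 = 15

15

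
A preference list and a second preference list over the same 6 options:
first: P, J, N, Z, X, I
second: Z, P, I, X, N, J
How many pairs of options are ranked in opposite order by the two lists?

Assign each item its position (1..6) in the first ordering, then rewrite the second ordering as that position sequence:
positions: P→1, J→2, N→3, Z→4, X→5, I→6
second ordering as positions: [4, 1, 6, 5, 3, 2]
Discordant pairs = inversions in this position sequence.
4: 1, 3, 2 → 3
1: 0
6: 5, 3, 2 → 3
5: 3, 2 → 2
3: 2 → 1
2: 0
Total: 3 + 0 + 3 + 2 + 1 + 0 = 9

9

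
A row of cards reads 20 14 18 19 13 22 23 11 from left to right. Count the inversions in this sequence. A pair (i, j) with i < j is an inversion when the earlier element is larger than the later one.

Element-by-element contributions:
20: 5
14: 2
18: 2
19: 2
13: 1
22: 1
23: 1
11: 0
Sum: 5 + 2 + 2 + 2 + 1 + 1 + 1 + 0 = 14

14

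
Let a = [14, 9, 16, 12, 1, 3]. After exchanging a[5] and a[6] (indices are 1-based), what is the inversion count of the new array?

12 inversions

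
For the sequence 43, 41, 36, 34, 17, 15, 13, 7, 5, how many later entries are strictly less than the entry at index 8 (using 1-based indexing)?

1

The element at index 8 is 7.
Elements after it: 5
Those smaller than 7: 5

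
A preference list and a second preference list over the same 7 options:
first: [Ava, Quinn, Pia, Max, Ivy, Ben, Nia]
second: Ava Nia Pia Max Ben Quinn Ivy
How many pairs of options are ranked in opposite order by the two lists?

Assign each item its position (1..7) in the first ordering, then rewrite the second ordering as that position sequence:
positions: Ava→1, Quinn→2, Pia→3, Max→4, Ivy→5, Ben→6, Nia→7
second ordering as positions: [1, 7, 3, 4, 6, 2, 5]
Discordant pairs = inversions in this position sequence.
1: 0
7: 3, 4, 6, 2, 5 → 5
3: 2 → 1
4: 2 → 1
6: 2, 5 → 2
2: 0
5: 0
Total: 0 + 5 + 1 + 1 + 2 + 0 + 0 = 9

9 pairs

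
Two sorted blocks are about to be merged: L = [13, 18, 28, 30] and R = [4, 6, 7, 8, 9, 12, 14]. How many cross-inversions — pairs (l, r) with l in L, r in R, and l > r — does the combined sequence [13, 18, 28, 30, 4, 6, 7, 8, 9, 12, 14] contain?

For each element r of the right run, count left-run elements greater than r:
r = 4: 13, 18, 28, 30 → 4
r = 6: 13, 18, 28, 30 → 4
r = 7: 13, 18, 28, 30 → 4
r = 8: 13, 18, 28, 30 → 4
r = 9: 13, 18, 28, 30 → 4
r = 12: 13, 18, 28, 30 → 4
r = 14: 18, 28, 30 → 3
Cross-inversions: 4 + 4 + 4 + 4 + 4 + 4 + 3 = 27

27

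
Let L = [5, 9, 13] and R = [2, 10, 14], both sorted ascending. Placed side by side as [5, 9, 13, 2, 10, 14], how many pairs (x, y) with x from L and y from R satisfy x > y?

4 cross-inversions

Count, for every r in R, how many entries of L exceed r:
r = 2: 5, 9, 13 → 3
r = 10: 13 → 1
r = 14: none → 0
Cross-inversions: 3 + 1 + 0 = 4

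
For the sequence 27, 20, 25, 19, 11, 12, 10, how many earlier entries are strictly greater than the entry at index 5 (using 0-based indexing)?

The element at index 5 is 12.
Elements before it: 27, 20, 25, 19, 11
Those larger than 12: 27, 20, 25, 19

4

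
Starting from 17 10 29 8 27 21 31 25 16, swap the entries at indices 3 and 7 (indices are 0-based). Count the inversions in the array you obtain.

19 inversions

Positions 3 and 7 hold 8 and 25; after swapping, the array is [17, 10, 29, 25, 27, 21, 31, 8, 16].
For each element, count later entries that are smaller:
17: 3
10: 1
29: 5
25: 3
27: 3
21: 2
31: 2
8: 0
16: 0
Sum: 3 + 1 + 5 + 3 + 3 + 2 + 2 + 0 + 0 = 19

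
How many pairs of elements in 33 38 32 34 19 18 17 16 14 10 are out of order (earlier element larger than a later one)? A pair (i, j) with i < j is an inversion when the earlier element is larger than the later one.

42

Sweep left to right; for each value list the smaller values that follow it:
33 → 32, 19, 18, 17, 16, 14, 10 → 7
38 → 32, 34, 19, 18, 17, 16, 14, 10 → 8
32 → 19, 18, 17, 16, 14, 10 → 6
34 → 19, 18, 17, 16, 14, 10 → 6
19 → 18, 17, 16, 14, 10 → 5
18 → 17, 16, 14, 10 → 4
17 → 16, 14, 10 → 3
16 → 14, 10 → 2
14 → 10 → 1
10 → none → 0
Sum: 7 + 8 + 6 + 6 + 5 + 4 + 3 + 2 + 1 + 0 = 42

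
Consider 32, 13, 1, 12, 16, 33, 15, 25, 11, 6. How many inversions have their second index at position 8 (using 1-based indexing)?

2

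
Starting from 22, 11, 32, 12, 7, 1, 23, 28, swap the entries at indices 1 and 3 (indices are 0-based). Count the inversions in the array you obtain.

15 inversions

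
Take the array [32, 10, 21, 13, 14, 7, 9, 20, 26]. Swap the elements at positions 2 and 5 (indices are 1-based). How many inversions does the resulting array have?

22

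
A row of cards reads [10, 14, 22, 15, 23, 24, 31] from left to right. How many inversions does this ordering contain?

1 out-of-order pair

Listing every pair i<j with a[i]>a[j] (using 0-based positions):
(2,3): 22 > 15
That's 1 pair.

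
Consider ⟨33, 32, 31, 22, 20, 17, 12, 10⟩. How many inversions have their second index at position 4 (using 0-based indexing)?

The element at index 4 is 20.
Elements before it: 33, 32, 31, 22
Those larger than 20: 33, 32, 31, 22

4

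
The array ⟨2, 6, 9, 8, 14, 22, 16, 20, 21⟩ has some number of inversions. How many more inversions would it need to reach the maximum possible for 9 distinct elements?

32

Maximum inversions for 9 distinct elements is C(9, 2) = 9·8/2 = 36.
Current inversions — for each element, count later smaller elements:
2: 0
6: 0
9: 1
8: 0
14: 0
22: 3
16: 0
20: 0
21: 0
Current total: 0 + 0 + 1 + 0 + 0 + 3 + 0 + 0 + 0 = 4
Shortfall: 36 − 4 = 32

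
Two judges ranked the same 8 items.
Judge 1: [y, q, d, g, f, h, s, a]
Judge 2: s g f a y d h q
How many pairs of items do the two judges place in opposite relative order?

18 discordant pairs

Assign each item its position (1..8) in the first ordering, then rewrite the second ordering as that position sequence:
positions: y→1, q→2, d→3, g→4, f→5, h→6, s→7, a→8
second ordering as positions: [7, 4, 5, 8, 1, 3, 6, 2]
Discordant pairs = inversions in this position sequence.
7: 4, 5, 1, 3, 6, 2 → 6
4: 1, 3, 2 → 3
5: 1, 3, 2 → 3
8: 1, 3, 6, 2 → 4
1: 0
3: 2 → 1
6: 2 → 1
2: 0
Total: 6 + 3 + 3 + 4 + 0 + 1 + 1 + 0 = 18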